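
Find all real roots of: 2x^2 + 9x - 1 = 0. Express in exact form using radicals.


Using the quadratic formula: x = (-b ± sqrt(b^2 - 4ac)) / (2a)
Here a = 2, b = 9, c = -1
Discriminant = b^2 - 4ac = 9^2 - 4(2)(-1) = 81 + 8 = 89
Since discriminant = 89 > 0, there are two real roots.
x = (-9 ± sqrt(89)) / 4
Numerically: x ≈ 0.1085 or x ≈ -4.6085

x = (-9 + sqrt(89)) / 4 or x = (-9 - sqrt(89)) / 4


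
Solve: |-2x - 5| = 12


An absolute value equation |expr| = 12 gives two cases:
Case 1: -2x - 5 = 12
  -2x = 17, so x = -17/2
Case 2: -2x - 5 = -12
  -2x = -7, so x = 7/2

x = -17/2, x = 7/2


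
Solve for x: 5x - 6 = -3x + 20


Starting with: 5x - 6 = -3x + 20
Move all x terms to left: (5 + 3)x = 20 + 6
Simplify: 8x = 26
Divide both sides by 8: x = 13/4

x = 13/4


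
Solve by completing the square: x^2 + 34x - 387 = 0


Start: x^2 + 34x - 387 = 0
Move constant: x^2 + 34x = 387
Half of 34 is 17, squared is 289
Add 289 to both sides: x^2 + 34x + 289 = 676
(x + 17)^2 = 676
x + 17 = ±26
x = -17 + 26 = 9 or x = -17 - 26 = -43

x = -43, x = 9


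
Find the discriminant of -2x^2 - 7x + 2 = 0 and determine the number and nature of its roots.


For ax^2 + bx + c = 0, discriminant D = b^2 - 4ac
Here a = -2, b = -7, c = 2
D = (-7)^2 - 4(-2)(2) = 49 + 16 = 65

D = 65 > 0 but not a perfect square
The equation has 2 distinct real irrational roots.

Discriminant = 65, 2 distinct real irrational roots


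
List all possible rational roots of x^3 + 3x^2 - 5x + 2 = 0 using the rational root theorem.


Rational root theorem: possible roots are ±p/q where:
  p divides the constant term (2): p ∈ {1, 2}
  q divides the leading coefficient (1): q ∈ {1}

All possible rational roots: -2, -1, 1, 2

-2, -1, 1, 2


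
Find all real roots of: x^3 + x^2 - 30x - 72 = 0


Let p(x) = x^3 + x^2 - 30x - 72. By the rational root theorem (leading coefficient 1), any rational root is an integer divisor of 72: try ±1, ±2, ... in turn.
Test x = 1: value = -100 ≠ 0.
Test x = -1: value = -42 ≠ 0.
Test x = 2: value = -120 ≠ 0.
Test x = -2: value = -16 ≠ 0.
Test x = 3: value = -126 ≠ 0.
Test x = -3: value = 0 ✓, so (x + 3) is a factor.
Synthetic division by (x + 3): bring down 1; 1(-3) + 1 = -2; (-2)(-3) - 30 = -24; (-24)(-3) - 72 = 0 → quotient x^2 - 2x - 24, remainder 0.
Solve the quadratic x^2 - 2x - 24 = 0: discriminant = (-2)^2 - 4(1)(-24) = 4 + 96 = 100.
sqrt(100) = 10, so x = (2 ± 10)/2: x = 6 or x = -4.

x = -4, x = -3, x = 6


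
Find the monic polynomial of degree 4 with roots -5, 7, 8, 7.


A monic polynomial with roots -5, 7, 8, 7 is:
p(x) = (x + 5)(x - 7)(x - 8)(x - 7)
After multiplying by (x + 5): x + 5
After multiplying by (x - 7): x^2 - 2x - 35
After multiplying by (x - 8): x^3 - 10x^2 - 19x + 280
After multiplying by (x - 7): x^4 - 17x^3 + 51x^2 + 413x - 1960

x^4 - 17x^3 + 51x^2 + 413x - 1960


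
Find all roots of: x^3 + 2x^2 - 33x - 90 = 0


Let p(x) = x^3 + 2x^2 - 33x - 90. By the rational root theorem (leading coefficient 1), any rational root is an integer divisor of 90: try ±1, ±2, ... in turn.
Test x = 1: value = -120 ≠ 0.
Test x = -1: value = -56 ≠ 0.
Test x = 2: value = -140 ≠ 0.
Test x = -2: value = -24 ≠ 0.
Test x = 3: value = -144 ≠ 0.
Test x = -3: value = 0 ✓, so (x + 3) is a factor.
Synthetic division by (x + 3): bring down 1; 1(-3) + 2 = -1; (-1)(-3) - 33 = -30; (-30)(-3) - 90 = 0 → quotient x^2 - x - 30, remainder 0.
Solve the quadratic x^2 - x - 30 = 0: discriminant = (-1)^2 - 4(1)(-30) = 1 + 120 = 121.
sqrt(121) = 11, so x = (1 ± 11)/2: x = 6 or x = -5.
Collecting all roots found:

x = -5, x = -3, x = 6


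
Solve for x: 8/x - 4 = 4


Subtract -4 from both sides: 8/x = 8
Multiply both sides by x: 8 = 8 * x
Divide by 8: x = 1

x = 1


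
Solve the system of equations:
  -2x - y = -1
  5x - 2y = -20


Using Cramer's rule:
Determinant D = (-2)(-2) - (5)(-1) = 4 + 5 = 9
Dx = (-1)(-2) - (-20)(-1) = 2 - 20 = -18
Dy = (-2)(-20) - (5)(-1) = 40 + 5 = 45
x = Dx/D = -18/9 = -2
y = Dy/D = 45/9 = 5

x = -2, y = 5


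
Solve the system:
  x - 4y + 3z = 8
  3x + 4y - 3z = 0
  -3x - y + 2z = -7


Using Cramer's rule. Expand each determinant along the first row.
D  = 1*[4*2 - (-3)*(-1)] - (-4)*[3*2 - (-3)*(-3)] + 3*[3*(-1) - 4*(-3)]
  = 1*(5) - (-4)*(-3) + 3*(9) = 20
Dx = 8*[4*2 - (-3)*(-1)] - (-4)*[0*2 - (-3)*(-7)] + 3*[0*(-1) - 4*(-7)]
  = 8*(5) - (-4)*(-21) + 3*(28) = 40
Dy = 1*[0*2 - (-3)*(-7)] - 8*[3*2 - (-3)*(-3)] + 3*[3*(-7) - 0*(-3)]
  = 1*(-21) - 8*(-3) + 3*(-21) = -60
Dz = 1*[4*(-7) - 0*(-1)] - (-4)*[3*(-7) - 0*(-3)] + 8*[3*(-1) - 4*(-3)]
  = 1*(-28) - (-4)*(-21) + 8*(9) = -40
x = Dx/D = 40/20 = 2, y = Dy/D = -60/20 = -3, z = Dz/D = -40/20 = -2
Check eq1: (1)(2) + (-4)(-3) + (3)(-2) = 8 = 8 ✓
Check eq2: (3)(2) + (4)(-3) + (-3)(-2) = 0 = 0 ✓
Check eq3: (-3)(2) + (-1)(-3) + (2)(-2) = -7 = -7 ✓

x = 2, y = -3, z = -2


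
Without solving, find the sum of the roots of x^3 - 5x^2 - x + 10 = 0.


By Vieta's formulas for x^3 + bx^2 + cx + d = 0:
  r1 + r2 + r3 = -b/a = 5
  r1*r2 + r1*r3 + r2*r3 = c/a = -1
  r1*r2*r3 = -d/a = -10


Sum = 5


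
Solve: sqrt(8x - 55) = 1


Square both sides: 8x - 55 = 1^2 = 1
8x = 1 + 55 = 56
x = 7
Check: sqrt(8*7 - 55) = sqrt(1) = 1 ✓

x = 7


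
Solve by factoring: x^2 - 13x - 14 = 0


We need two numbers that multiply to -14 and add to -13.
Those numbers are 1 and -14 (since 1 * (-14) = -14 and 1 + (-14) = -13).
So x^2 - 13x - 14 = (x + 1)(x - 14) = 0
Setting each factor to zero: x = -1 or x = 14

x = -1, x = 14


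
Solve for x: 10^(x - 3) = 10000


Express both sides with the same base.
10000 = 10^4
Since the bases match, equate exponents: x - 3 = 4
So x = 4 - (-3) = 7

x = 7


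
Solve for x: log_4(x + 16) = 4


Convert to exponential form: x + 16 = 4^4 = 256
x = 256 - 16 = 240
Check: log_4(240 + 16) = log_4(256) = log_4(256) = 4 ✓

x = 240


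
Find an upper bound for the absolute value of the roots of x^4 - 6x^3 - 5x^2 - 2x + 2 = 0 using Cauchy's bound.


Cauchy's bound: all roots r satisfy |r| <= 1 + max(|a_i/a_n|) for i = 0,...,n-1
where a_n is the leading coefficient.

Coefficients: [1, -6, -5, -2, 2]
Leading coefficient a_n = 1
Ratios |a_i/a_n|: 6, 5, 2, 2
Maximum ratio: 6
Cauchy's bound: |r| <= 1 + 6 = 7

Upper bound = 7


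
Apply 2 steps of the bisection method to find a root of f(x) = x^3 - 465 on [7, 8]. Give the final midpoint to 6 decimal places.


f(x) = x^3 - 465
f(7) = -122 < 0
f(8) = 47 > 0

Step 1: midpoint = (7.000000 + 8.000000)/2 = 7.500000
  f(7.500000) = -43.125000
  f(mid) < 0, so root is in [7.500000, 8.000000]

Step 2: midpoint = (7.500000 + 8.000000)/2 = 7.750000
  f(7.750000) = 0.484375
  f(mid) > 0, so root is in [7.500000, 7.750000]

midpoint = 7.750000


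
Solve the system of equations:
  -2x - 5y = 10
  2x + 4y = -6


Using Cramer's rule:
Determinant D = (-2)(4) - (2)(-5) = -8 + 10 = 2
Dx = (10)(4) - (-6)(-5) = 40 - 30 = 10
Dy = (-2)(-6) - (2)(10) = 12 - 20 = -8
x = Dx/D = 10/2 = 5
y = Dy/D = -8/2 = -4

x = 5, y = -4


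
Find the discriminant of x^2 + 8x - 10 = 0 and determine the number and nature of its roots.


For ax^2 + bx + c = 0, discriminant D = b^2 - 4ac
Here a = 1, b = 8, c = -10
D = (8)^2 - 4(1)(-10) = 64 + 40 = 104

D = 104 > 0 but not a perfect square
The equation has 2 distinct real irrational roots.

Discriminant = 104, 2 distinct real irrational roots


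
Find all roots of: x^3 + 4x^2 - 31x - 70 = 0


Let p(x) = x^3 + 4x^2 - 31x - 70. By the rational root theorem (leading coefficient 1), any rational root is an integer divisor of 70: try ±1, ±2, ... in turn.
Test x = 1: value = -96 ≠ 0.
Test x = -1: value = -36 ≠ 0.
Test x = 2: value = -108 ≠ 0.
Test x = -2: value = 0 ✓, so (x + 2) is a factor.
Synthetic division by (x + 2): bring down 1; 1(-2) + 4 = 2; 2(-2) - 31 = -35; (-35)(-2) - 70 = 0 → quotient x^2 + 2x - 35, remainder 0.
Solve the quadratic x^2 + 2x - 35 = 0: discriminant = 2^2 - 4(1)(-35) = 4 + 140 = 144.
sqrt(144) = 12, so x = (-2 ± 12)/2: x = 5 or x = -7.
Collecting all roots found:

x = -7, x = -2, x = 5


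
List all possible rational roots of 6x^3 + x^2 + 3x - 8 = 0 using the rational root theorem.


Rational root theorem: possible roots are ±p/q where:
  p divides the constant term (-8): p ∈ {1, 2, 4, 8}
  q divides the leading coefficient (6): q ∈ {1, 2, 3, 6}

All possible rational roots: -8, -4, -8/3, -2, -4/3, -1, -2/3, -1/2, -1/3, -1/6, 1/6, 1/3, 1/2, 2/3, 1, 4/3, 2, 8/3, 4, 8

-8, -4, -8/3, -2, -4/3, -1, -2/3, -1/2, -1/3, -1/6, 1/6, 1/3, 1/2, 2/3, 1, 4/3, 2, 8/3, 4, 8


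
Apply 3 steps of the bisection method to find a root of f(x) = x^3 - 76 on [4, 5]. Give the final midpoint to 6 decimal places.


f(x) = x^3 - 76
f(4) = -12 < 0
f(5) = 49 > 0

Step 1: midpoint = (4.000000 + 5.000000)/2 = 4.500000
  f(4.500000) = 15.125000
  f(mid) > 0, so root is in [4.000000, 4.500000]

Step 2: midpoint = (4.000000 + 4.500000)/2 = 4.250000
  f(4.250000) = 0.765625
  f(mid) > 0, so root is in [4.000000, 4.250000]

Step 3: midpoint = (4.000000 + 4.250000)/2 = 4.125000
  f(4.125000) = -5.810547
  f(mid) < 0, so root is in [4.125000, 4.250000]

midpoint = 4.125000


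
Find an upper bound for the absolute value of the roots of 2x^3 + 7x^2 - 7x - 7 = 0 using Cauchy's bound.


Cauchy's bound: all roots r satisfy |r| <= 1 + max(|a_i/a_n|) for i = 0,...,n-1
where a_n is the leading coefficient.

Coefficients: [2, 7, -7, -7]
Leading coefficient a_n = 2
Ratios |a_i/a_n|: 7/2, 7/2, 7/2
Maximum ratio: 7/2
Cauchy's bound: |r| <= 1 + 7/2 = 9/2

Upper bound = 9/2


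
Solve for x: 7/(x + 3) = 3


Multiply both sides by (x + 3): 7 = 3(x + 3)
Distribute: 7 = 3x + 9
3x = 7 - 9 = -2
x = -2/3

x = -2/3


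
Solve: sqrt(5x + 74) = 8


Square both sides: 5x + 74 = 8^2 = 64
5x = 64 - 74 = -10
x = -2
Check: sqrt(5*(-2) + 74) = sqrt(64) = 8 ✓

x = -2


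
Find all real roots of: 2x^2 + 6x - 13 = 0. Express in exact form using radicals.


Using the quadratic formula: x = (-b ± sqrt(b^2 - 4ac)) / (2a)
Here a = 2, b = 6, c = -13
Discriminant = b^2 - 4ac = 6^2 - 4(2)(-13) = 36 + 104 = 140
Since discriminant = 140 > 0, there are two real roots.
x = (-6 ± 2*sqrt(35)) / 4
Simplifying: x = (-3 ± sqrt(35)) / 2
Numerically: x ≈ 1.4580 or x ≈ -4.4580

x = (-3 + sqrt(35)) / 2 or x = (-3 - sqrt(35)) / 2


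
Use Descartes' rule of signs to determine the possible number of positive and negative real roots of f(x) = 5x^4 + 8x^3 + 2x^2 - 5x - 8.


Descartes' rule of signs:

For positive roots, count sign changes in f(x) = 5x^4 + 8x^3 + 2x^2 - 5x - 8:
Signs of coefficients: +, +, +, -, -
Number of sign changes: 1
Possible positive real roots: 1

For negative roots, examine f(-x) = 5x^4 - 8x^3 + 2x^2 + 5x - 8:
Signs of coefficients: +, -, +, +, -
Number of sign changes: 3
Possible negative real roots: 3, 1

Positive roots: 1; Negative roots: 3 or 1


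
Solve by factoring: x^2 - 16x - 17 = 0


We need two numbers that multiply to -17 and add to -16.
Those numbers are -17 and 1 (since (-17) * 1 = -17 and (-17) + 1 = -16).
So x^2 - 16x - 17 = (x - 17)(x + 1) = 0
Setting each factor to zero: x = 17 or x = -1

x = -1, x = 17


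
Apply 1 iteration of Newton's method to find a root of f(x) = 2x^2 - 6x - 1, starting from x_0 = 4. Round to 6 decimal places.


Newton's method: x_(n+1) = x_n - f(x_n)/f'(x_n)
f(x) = 2x^2 - 6x - 1
f'(x) = 4x - 6

Iteration 1:
  f(4.000000) = 7.000000
  f'(4.000000) = 10.000000
  x_1 = 4.000000 - (7.000000)/(10.000000) = 3.300000

x_1 = 3.300000


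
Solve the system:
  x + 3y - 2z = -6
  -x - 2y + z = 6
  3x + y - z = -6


Using Cramer's rule. Expand each determinant along the first row.
D  = 1*[(-2)*(-1) - 1*1] - 3*[(-1)*(-1) - 1*3] + (-2)*[(-1)*1 - (-2)*3]
  = 1*(1) - 3*(-2) + (-2)*(5) = -3
Dx = (-6)*[(-2)*(-1) - 1*1] - 3*[6*(-1) - 1*(-6)] + (-2)*[6*1 - (-2)*(-6)]
  = (-6)*(1) - 3*(0) + (-2)*(-6) = 6
Dy = 1*[6*(-1) - 1*(-6)] - (-6)*[(-1)*(-1) - 1*3] + (-2)*[(-1)*(-6) - 6*3]
  = 1*(0) - (-6)*(-2) + (-2)*(-12) = 12
Dz = 1*[(-2)*(-6) - 6*1] - 3*[(-1)*(-6) - 6*3] + (-6)*[(-1)*1 - (-2)*3]
  = 1*(6) - 3*(-12) + (-6)*(5) = 12
x = Dx/D = 6/-3 = -2, y = Dy/D = 12/-3 = -4, z = Dz/D = 12/-3 = -4
Check eq1: (1)(-2) + (3)(-4) + (-2)(-4) = -6 = -6 ✓
Check eq2: (-1)(-2) + (-2)(-4) + (1)(-4) = 6 = 6 ✓
Check eq3: (3)(-2) + (1)(-4) + (-1)(-4) = -6 = -6 ✓

x = -2, y = -4, z = -4


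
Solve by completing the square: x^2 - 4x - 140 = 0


Start: x^2 - 4x - 140 = 0
Move constant: x^2 - 4x = 140
Half of -4 is -2, squared is 4
Add 4 to both sides: x^2 - 4x + 4 = 144
(x - 2)^2 = 144
x - 2 = ±12
x = 2 + 12 = 14 or x = 2 - 12 = -10

x = -10, x = 14


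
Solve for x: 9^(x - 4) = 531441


Express both sides with the same base.
531441 = 9^6
Since the bases match, equate exponents: x - 4 = 6
So x = 6 - (-4) = 10

x = 10


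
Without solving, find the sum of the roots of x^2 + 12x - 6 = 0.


By Vieta's formulas for ax^2 + bx + c = 0:
  Sum of roots = -b/a
  Product of roots = c/a

Here a = 1, b = 12, c = -6
Sum = -(12)/1 = -12
Product = -6/1 = -6

Sum = -12


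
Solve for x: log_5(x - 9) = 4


Convert to exponential form: x - 9 = 5^4 = 625
x = 625 + 9 = 634
Check: log_5(634 - 9) = log_5(625) = log_5(625) = 4 ✓

x = 634


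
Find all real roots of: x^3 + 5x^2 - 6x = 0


The constant term is 0, so x = 0 is a root. Factor out x:
  x(x^2 + 5x - 6) = 0
Solve the quadratic x^2 + 5x - 6 = 0: discriminant = 5^2 - 4(1)(-6) = 25 + 24 = 49.
sqrt(49) = 7, so x = (-5 ± 7)/2: x = 1 or x = -6.

x = -6, x = 0, x = 1


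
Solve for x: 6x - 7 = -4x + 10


Starting with: 6x - 7 = -4x + 10
Move all x terms to left: (6 + 4)x = 10 + 7
Simplify: 10x = 17
Divide both sides by 10: x = 17/10

x = 17/10


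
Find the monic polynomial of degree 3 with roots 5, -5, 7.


A monic polynomial with roots 5, -5, 7 is:
p(x) = (x - 5)(x + 5)(x - 7)
After multiplying by (x - 5): x - 5
After multiplying by (x + 5): x^2 - 25
After multiplying by (x - 7): x^3 - 7x^2 - 25x + 175

x^3 - 7x^2 - 25x + 175


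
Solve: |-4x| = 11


An absolute value equation |expr| = 11 gives two cases:
Case 1: -4x = 11
  -4x = 11, so x = -11/4
Case 2: -4x = -11
  -4x = -11, so x = 11/4

x = -11/4, x = 11/4


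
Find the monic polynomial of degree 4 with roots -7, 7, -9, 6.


A monic polynomial with roots -7, 7, -9, 6 is:
p(x) = (x + 7)(x - 7)(x + 9)(x - 6)
After multiplying by (x + 7): x + 7
After multiplying by (x - 7): x^2 - 49
After multiplying by (x + 9): x^3 + 9x^2 - 49x - 441
After multiplying by (x - 6): x^4 + 3x^3 - 103x^2 - 147x + 2646

x^4 + 3x^3 - 103x^2 - 147x + 2646


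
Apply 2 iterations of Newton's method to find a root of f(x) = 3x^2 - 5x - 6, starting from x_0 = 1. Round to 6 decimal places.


Newton's method: x_(n+1) = x_n - f(x_n)/f'(x_n)
f(x) = 3x^2 - 5x - 6
f'(x) = 6x - 5

Iteration 1:
  f(1.000000) = -8.000000
  f'(1.000000) = 1.000000
  x_1 = 1.000000 - (-8.000000)/(1.000000) = 9.000000

Iteration 2:
  f(9.000000) = 192.000000
  f'(9.000000) = 49.000000
  x_2 = 9.000000 - (192.000000)/(49.000000) = 5.081633

x_2 = 5.081633


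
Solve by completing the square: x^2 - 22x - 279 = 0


Start: x^2 - 22x - 279 = 0
Move constant: x^2 - 22x = 279
Half of -22 is -11, squared is 121
Add 121 to both sides: x^2 - 22x + 121 = 400
(x - 11)^2 = 400
x - 11 = ±20
x = 11 + 20 = 31 or x = 11 - 20 = -9

x = -9, x = 31


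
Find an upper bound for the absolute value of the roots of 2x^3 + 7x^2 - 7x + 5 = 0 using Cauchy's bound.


Cauchy's bound: all roots r satisfy |r| <= 1 + max(|a_i/a_n|) for i = 0,...,n-1
where a_n is the leading coefficient.

Coefficients: [2, 7, -7, 5]
Leading coefficient a_n = 2
Ratios |a_i/a_n|: 7/2, 7/2, 5/2
Maximum ratio: 7/2
Cauchy's bound: |r| <= 1 + 7/2 = 9/2

Upper bound = 9/2


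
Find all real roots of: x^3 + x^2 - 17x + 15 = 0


Let p(x) = x^3 + x^2 - 17x + 15. By the rational root theorem (leading coefficient 1), any rational root is an integer divisor of 15: try ±1, ±2, ... in turn.
Test x = 1: value = 0 ✓, so (x - 1) is a factor.
Synthetic division by (x - 1): bring down 1; 1(1) + 1 = 2; 2(1) - 17 = -15; (-15)(1) + 15 = 0 → quotient x^2 + 2x - 15, remainder 0.
Solve the quadratic x^2 + 2x - 15 = 0: discriminant = 2^2 - 4(1)(-15) = 4 + 60 = 64.
sqrt(64) = 8, so x = (-2 ± 8)/2: x = 3 or x = -5.

x = -5, x = 1, x = 3


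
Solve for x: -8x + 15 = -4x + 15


Starting with: -8x + 15 = -4x + 15
Move all x terms to left: (-8 + 4)x = 15 - 15
Simplify: -4x = 0
Divide both sides by -4: x = 0

x = 0


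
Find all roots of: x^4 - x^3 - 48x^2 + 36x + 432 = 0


Let p(x) = x^4 - x^3 - 48x^2 + 36x + 432. By the rational root theorem (leading coefficient 1), any rational root is an integer divisor of 432: try ±1, ±2, ... in turn.
Test x = 1: value = 420 ≠ 0.
Test x = -1: value = 350 ≠ 0.
Test x = 2: value = 320 ≠ 0.
Test x = -2: value = 192 ≠ 0.
Test x = 3: value = 162 ≠ 0.
Test x = -3: value = 0 ✓, so (x + 3) is a factor.
Synthetic division by (x + 3): bring down 1; 1(-3) - 1 = -4; (-4)(-3) - 48 = -36; (-36)(-3) + 36 = 144; 144(-3) + 432 = 0 → quotient x^3 - 4x^2 - 36x + 144, remainder 0.
Continue with the quotient x^3 - 4x^2 - 36x + 144 (candidates must divide 144; re-test x = -3 first in case it repeats).
Test x = -3: value = 189 ≠ 0.
Test x = 4: value = 0 ✓, so (x - 4) is a factor.
Synthetic division by (x - 4): bring down 1; 1(4) - 4 = 0; 0(4) - 36 = -36; (-36)(4) + 144 = 0 → quotient x^2 - 36, remainder 0.
Solve the quadratic x^2 - 36 = 0: discriminant = 0^2 - 4(1)(-36) = 0 + 144 = 144.
sqrt(144) = 12, so x = (0 ± 12)/2: x = 6 or x = -6.
Collecting all roots found:

x = -6, x = -3, x = 4, x = 6


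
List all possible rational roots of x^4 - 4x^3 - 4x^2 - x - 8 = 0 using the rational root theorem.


Rational root theorem: possible roots are ±p/q where:
  p divides the constant term (-8): p ∈ {1, 2, 4, 8}
  q divides the leading coefficient (1): q ∈ {1}

All possible rational roots: -8, -4, -2, -1, 1, 2, 4, 8

-8, -4, -2, -1, 1, 2, 4, 8


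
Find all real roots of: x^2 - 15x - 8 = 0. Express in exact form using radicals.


Using the quadratic formula: x = (-b ± sqrt(b^2 - 4ac)) / (2a)
Here a = 1, b = -15, c = -8
Discriminant = b^2 - 4ac = (-15)^2 - 4(1)(-8) = 225 + 32 = 257
Since discriminant = 257 > 0, there are two real roots.
x = (15 ± sqrt(257)) / 2
Numerically: x ≈ 15.5156 or x ≈ -0.5156

x = (15 + sqrt(257)) / 2 or x = (15 - sqrt(257)) / 2


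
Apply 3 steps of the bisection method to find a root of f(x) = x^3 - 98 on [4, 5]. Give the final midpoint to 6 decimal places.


f(x) = x^3 - 98
f(4) = -34 < 0
f(5) = 27 > 0

Step 1: midpoint = (4.000000 + 5.000000)/2 = 4.500000
  f(4.500000) = -6.875000
  f(mid) < 0, so root is in [4.500000, 5.000000]

Step 2: midpoint = (4.500000 + 5.000000)/2 = 4.750000
  f(4.750000) = 9.171875
  f(mid) > 0, so root is in [4.500000, 4.750000]

Step 3: midpoint = (4.500000 + 4.750000)/2 = 4.625000
  f(4.625000) = 0.931641
  f(mid) > 0, so root is in [4.500000, 4.625000]

midpoint = 4.625000


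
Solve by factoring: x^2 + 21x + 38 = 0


We need two numbers that multiply to 38 and add to 21.
Those numbers are 19 and 2 (since 19 * 2 = 38 and 19 + 2 = 21).
So x^2 + 21x + 38 = (x + 19)(x + 2) = 0
Setting each factor to zero: x = -19 or x = -2

x = -19, x = -2


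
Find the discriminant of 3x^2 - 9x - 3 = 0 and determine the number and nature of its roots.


For ax^2 + bx + c = 0, discriminant D = b^2 - 4ac
Here a = 3, b = -9, c = -3
D = (-9)^2 - 4(3)(-3) = 81 + 36 = 117

D = 117 > 0 but not a perfect square
The equation has 2 distinct real irrational roots.

Discriminant = 117, 2 distinct real irrational roots


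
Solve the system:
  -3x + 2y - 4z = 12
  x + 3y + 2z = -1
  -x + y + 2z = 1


Using Cramer's rule. Expand each determinant along the first row.
D  = (-3)*[3*2 - 2*1] - 2*[1*2 - 2*(-1)] + (-4)*[1*1 - 3*(-1)]
  = (-3)*(4) - 2*(4) + (-4)*(4) = -36
Dx = 12*[3*2 - 2*1] - 2*[(-1)*2 - 2*1] + (-4)*[(-1)*1 - 3*1]
  = 12*(4) - 2*(-4) + (-4)*(-4) = 72
Dy = (-3)*[(-1)*2 - 2*1] - 12*[1*2 - 2*(-1)] + (-4)*[1*1 - (-1)*(-1)]
  = (-3)*(-4) - 12*(4) + (-4)*(0) = -36
Dz = (-3)*[3*1 - (-1)*1] - 2*[1*1 - (-1)*(-1)] + 12*[1*1 - 3*(-1)]
  = (-3)*(4) - 2*(0) + 12*(4) = 36
x = Dx/D = 72/-36 = -2, y = Dy/D = -36/-36 = 1, z = Dz/D = 36/-36 = -1
Check eq1: (-3)(-2) + (2)(1) + (-4)(-1) = 12 = 12 ✓
Check eq2: (1)(-2) + (3)(1) + (2)(-1) = -1 = -1 ✓
Check eq3: (-1)(-2) + (1)(1) + (2)(-1) = 1 = 1 ✓

x = -2, y = 1, z = -1


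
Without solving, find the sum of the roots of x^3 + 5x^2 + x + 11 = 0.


By Vieta's formulas for x^3 + bx^2 + cx + d = 0:
  r1 + r2 + r3 = -b/a = -5
  r1*r2 + r1*r3 + r2*r3 = c/a = 1
  r1*r2*r3 = -d/a = -11


Sum = -5


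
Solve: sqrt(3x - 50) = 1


Square both sides: 3x - 50 = 1^2 = 1
3x = 1 + 50 = 51
x = 17
Check: sqrt(3*17 - 50) = sqrt(1) = 1 ✓

x = 17


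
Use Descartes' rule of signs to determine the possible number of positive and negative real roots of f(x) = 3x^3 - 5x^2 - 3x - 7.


Descartes' rule of signs:

For positive roots, count sign changes in f(x) = 3x^3 - 5x^2 - 3x - 7:
Signs of coefficients: +, -, -, -
Number of sign changes: 1
Possible positive real roots: 1

For negative roots, examine f(-x) = -3x^3 - 5x^2 + 3x - 7:
Signs of coefficients: -, -, +, -
Number of sign changes: 2
Possible negative real roots: 2, 0

Positive roots: 1; Negative roots: 2 or 0


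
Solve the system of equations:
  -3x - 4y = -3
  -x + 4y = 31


Using Cramer's rule:
Determinant D = (-3)(4) - (-1)(-4) = -12 - 4 = -16
Dx = (-3)(4) - (31)(-4) = -12 + 124 = 112
Dy = (-3)(31) - (-1)(-3) = -93 - 3 = -96
x = Dx/D = 112/-16 = -7
y = Dy/D = -96/-16 = 6

x = -7, y = 6


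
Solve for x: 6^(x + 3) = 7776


Express both sides with the same base.
7776 = 6^5
Since the bases match, equate exponents: x + 3 = 5
So x = 5 - (3) = 2

x = 2


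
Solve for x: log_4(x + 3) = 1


Convert to exponential form: x + 3 = 4^1 = 4
x = 4 - 3 = 1
Check: log_4(1 + 3) = log_4(4) = log_4(4) = 1 ✓

x = 1


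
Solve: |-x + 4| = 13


An absolute value equation |expr| = 13 gives two cases:
Case 1: -x + 4 = 13
  -x = 9, so x = -9
Case 2: -x + 4 = -13
  -x = -17, so x = 17

x = -9, x = 17


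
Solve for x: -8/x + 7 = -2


Subtract 7 from both sides: -8/x = -9
Multiply both sides by x: -8 = -9 * x
Divide by -9: x = 8/9

x = 8/9


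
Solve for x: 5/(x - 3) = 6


Multiply both sides by (x - 3): 5 = 6(x - 3)
Distribute: 5 = 6x - 18
6x = 5 + 18 = 23
x = 23/6

x = 23/6


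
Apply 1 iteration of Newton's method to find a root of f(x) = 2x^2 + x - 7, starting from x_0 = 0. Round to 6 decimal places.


Newton's method: x_(n+1) = x_n - f(x_n)/f'(x_n)
f(x) = 2x^2 + x - 7
f'(x) = 4x + 1

Iteration 1:
  f(0.000000) = -7.000000
  f'(0.000000) = 1.000000
  x_1 = 0.000000 - (-7.000000)/(1.000000) = 7.000000

x_1 = 7.000000


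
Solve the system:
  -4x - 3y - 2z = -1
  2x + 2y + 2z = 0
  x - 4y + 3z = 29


Using Cramer's rule. Expand each determinant along the first row.
D  = (-4)*[2*3 - 2*(-4)] - (-3)*[2*3 - 2*1] + (-2)*[2*(-4) - 2*1]
  = (-4)*(14) - (-3)*(4) + (-2)*(-10) = -24
Dx = (-1)*[2*3 - 2*(-4)] - (-3)*[0*3 - 2*29] + (-2)*[0*(-4) - 2*29]
  = (-1)*(14) - (-3)*(-58) + (-2)*(-58) = -72
Dy = (-4)*[0*3 - 2*29] - (-1)*[2*3 - 2*1] + (-2)*[2*29 - 0*1]
  = (-4)*(-58) - (-1)*(4) + (-2)*(58) = 120
Dz = (-4)*[2*29 - 0*(-4)] - (-3)*[2*29 - 0*1] + (-1)*[2*(-4) - 2*1]
  = (-4)*(58) - (-3)*(58) + (-1)*(-10) = -48
x = Dx/D = -72/-24 = 3, y = Dy/D = 120/-24 = -5, z = Dz/D = -48/-24 = 2
Check eq1: (-4)(3) + (-3)(-5) + (-2)(2) = -1 = -1 ✓
Check eq2: (2)(3) + (2)(-5) + (2)(2) = 0 = 0 ✓
Check eq3: (1)(3) + (-4)(-5) + (3)(2) = 29 = 29 ✓

x = 3, y = -5, z = 2


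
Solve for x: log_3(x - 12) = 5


Convert to exponential form: x - 12 = 3^5 = 243
x = 243 + 12 = 255
Check: log_3(255 - 12) = log_3(243) = log_3(243) = 5 ✓

x = 255


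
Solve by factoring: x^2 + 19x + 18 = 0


We need two numbers that multiply to 18 and add to 19.
Those numbers are 1 and 18 (since 1 * 18 = 18 and 1 + 18 = 19).
So x^2 + 19x + 18 = (x + 1)(x + 18) = 0
Setting each factor to zero: x = -1 or x = -18

x = -18, x = -1


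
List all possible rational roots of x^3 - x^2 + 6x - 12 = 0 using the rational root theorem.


Rational root theorem: possible roots are ±p/q where:
  p divides the constant term (-12): p ∈ {1, 2, 3, 4, 6, 12}
  q divides the leading coefficient (1): q ∈ {1}

All possible rational roots: -12, -6, -4, -3, -2, -1, 1, 2, 3, 4, 6, 12

-12, -6, -4, -3, -2, -1, 1, 2, 3, 4, 6, 12


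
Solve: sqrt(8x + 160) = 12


Square both sides: 8x + 160 = 12^2 = 144
8x = 144 - 160 = -16
x = -2
Check: sqrt(8*(-2) + 160) = sqrt(144) = 12 ✓

x = -2


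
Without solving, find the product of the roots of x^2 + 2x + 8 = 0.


By Vieta's formulas for ax^2 + bx + c = 0:
  Sum of roots = -b/a
  Product of roots = c/a

Here a = 1, b = 2, c = 8
Sum = -(2)/1 = -2
Product = 8/1 = 8

Product = 8


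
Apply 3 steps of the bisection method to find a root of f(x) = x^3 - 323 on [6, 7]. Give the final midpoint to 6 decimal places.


f(x) = x^3 - 323
f(6) = -107 < 0
f(7) = 20 > 0

Step 1: midpoint = (6.000000 + 7.000000)/2 = 6.500000
  f(6.500000) = -48.375000
  f(mid) < 0, so root is in [6.500000, 7.000000]

Step 2: midpoint = (6.500000 + 7.000000)/2 = 6.750000
  f(6.750000) = -15.453125
  f(mid) < 0, so root is in [6.750000, 7.000000]

Step 3: midpoint = (6.750000 + 7.000000)/2 = 6.875000
  f(6.875000) = 1.951172
  f(mid) > 0, so root is in [6.750000, 6.875000]

midpoint = 6.875000


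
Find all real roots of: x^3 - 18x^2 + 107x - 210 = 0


Let p(x) = x^3 - 18x^2 + 107x - 210. By the rational root theorem (leading coefficient 1), any rational root is an integer divisor of 210: try ±1, ±2, ... in turn.
Test x = 1: value = -120 ≠ 0.
Test x = -1: value = -336 ≠ 0.
Test x = 2: value = -60 ≠ 0.
Test x = -2: value = -504 ≠ 0.
Test x = 3: value = -24 ≠ 0.
Test x = -3: value = -720 ≠ 0.
Test x = 5: value = 0 ✓, so (x - 5) is a factor.
Synthetic division by (x - 5): bring down 1; 1(5) - 18 = -13; (-13)(5) + 107 = 42; 42(5) - 210 = 0 → quotient x^2 - 13x + 42, remainder 0.
Solve the quadratic x^2 - 13x + 42 = 0: discriminant = (-13)^2 - 4(1)(42) = 169 - 168 = 1.
sqrt(1) = 1, so x = (13 ± 1)/2: x = 7 or x = 6.

x = 5, x = 6, x = 7


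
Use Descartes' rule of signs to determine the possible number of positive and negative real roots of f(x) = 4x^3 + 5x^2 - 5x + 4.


Descartes' rule of signs:

For positive roots, count sign changes in f(x) = 4x^3 + 5x^2 - 5x + 4:
Signs of coefficients: +, +, -, +
Number of sign changes: 2
Possible positive real roots: 2, 0

For negative roots, examine f(-x) = -4x^3 + 5x^2 + 5x + 4:
Signs of coefficients: -, +, +, +
Number of sign changes: 1
Possible negative real roots: 1

Positive roots: 2 or 0; Negative roots: 1


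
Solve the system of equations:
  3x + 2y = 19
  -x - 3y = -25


Using Cramer's rule:
Determinant D = (3)(-3) - (-1)(2) = -9 + 2 = -7
Dx = (19)(-3) - (-25)(2) = -57 + 50 = -7
Dy = (3)(-25) - (-1)(19) = -75 + 19 = -56
x = Dx/D = -7/-7 = 1
y = Dy/D = -56/-7 = 8

x = 1, y = 8


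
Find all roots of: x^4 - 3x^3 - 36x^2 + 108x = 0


The constant term is 0, so x = 0 is a root. Factor out x:
  x^3 - 3x^2 - 36x + 108 = 0
Let p(x) = x^3 - 3x^2 - 36x + 108. By the rational root theorem (leading coefficient 1), any rational root is an integer divisor of 108: try ±1, ±2, ... in turn.
Test x = 1: value = 70 ≠ 0.
Test x = -1: value = 140 ≠ 0.
Test x = 2: value = 32 ≠ 0.
Test x = -2: value = 160 ≠ 0.
Test x = 3: value = 0 ✓, so (x - 3) is a factor.
Synthetic division by (x - 3): bring down 1; 1(3) - 3 = 0; 0(3) - 36 = -36; (-36)(3) + 108 = 0 → quotient x^2 - 36, remainder 0.
Solve the quadratic x^2 - 36 = 0: discriminant = 0^2 - 4(1)(-36) = 0 + 144 = 144.
sqrt(144) = 12, so x = (0 ± 12)/2: x = 6 or x = -6.
Collecting all roots found:

x = -6, x = 0, x = 3, x = 6


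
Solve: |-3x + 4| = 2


An absolute value equation |expr| = 2 gives two cases:
Case 1: -3x + 4 = 2
  -3x = -2, so x = 2/3
Case 2: -3x + 4 = -2
  -3x = -6, so x = 2

x = 2/3, x = 2


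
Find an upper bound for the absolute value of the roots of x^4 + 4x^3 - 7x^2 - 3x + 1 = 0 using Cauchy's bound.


Cauchy's bound: all roots r satisfy |r| <= 1 + max(|a_i/a_n|) for i = 0,...,n-1
where a_n is the leading coefficient.

Coefficients: [1, 4, -7, -3, 1]
Leading coefficient a_n = 1
Ratios |a_i/a_n|: 4, 7, 3, 1
Maximum ratio: 7
Cauchy's bound: |r| <= 1 + 7 = 8

Upper bound = 8


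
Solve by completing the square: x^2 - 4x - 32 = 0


Start: x^2 - 4x - 32 = 0
Move constant: x^2 - 4x = 32
Half of -4 is -2, squared is 4
Add 4 to both sides: x^2 - 4x + 4 = 36
(x - 2)^2 = 36
x - 2 = ±6
x = 2 + 6 = 8 or x = 2 - 6 = -4

x = -4, x = 8


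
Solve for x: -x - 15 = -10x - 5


Starting with: -x - 15 = -10x - 5
Move all x terms to left: (-1 + 10)x = -5 + 15
Simplify: 9x = 10
Divide both sides by 9: x = 10/9

x = 10/9


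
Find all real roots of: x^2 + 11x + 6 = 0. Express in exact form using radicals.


Using the quadratic formula: x = (-b ± sqrt(b^2 - 4ac)) / (2a)
Here a = 1, b = 11, c = 6
Discriminant = b^2 - 4ac = 11^2 - 4(1)(6) = 121 - 24 = 97
Since discriminant = 97 > 0, there are two real roots.
x = (-11 ± sqrt(97)) / 2
Numerically: x ≈ -0.5756 or x ≈ -10.4244

x = (-11 + sqrt(97)) / 2 or x = (-11 - sqrt(97)) / 2


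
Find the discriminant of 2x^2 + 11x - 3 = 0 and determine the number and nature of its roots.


For ax^2 + bx + c = 0, discriminant D = b^2 - 4ac
Here a = 2, b = 11, c = -3
D = (11)^2 - 4(2)(-3) = 121 + 24 = 145

D = 145 > 0 but not a perfect square
The equation has 2 distinct real irrational roots.

Discriminant = 145, 2 distinct real irrational roots


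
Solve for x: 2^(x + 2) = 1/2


Express both sides with the same base.
1/2 = 2^(-1)
Since the bases match, equate exponents: x + 2 = -1
So x = -1 - (2) = -3

x = -3


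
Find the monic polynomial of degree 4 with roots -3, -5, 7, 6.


A monic polynomial with roots -3, -5, 7, 6 is:
p(x) = (x + 3)(x + 5)(x - 7)(x - 6)
After multiplying by (x + 3): x + 3
After multiplying by (x + 5): x^2 + 8x + 15
After multiplying by (x - 7): x^3 + x^2 - 41x - 105
After multiplying by (x - 6): x^4 - 5x^3 - 47x^2 + 141x + 630

x^4 - 5x^3 - 47x^2 + 141x + 630


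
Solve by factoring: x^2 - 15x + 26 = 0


We need two numbers that multiply to 26 and add to -15.
Those numbers are -13 and -2 (since (-13) * (-2) = 26 and (-13) + (-2) = -15).
So x^2 - 15x + 26 = (x - 13)(x - 2) = 0
Setting each factor to zero: x = 13 or x = 2

x = 2, x = 13


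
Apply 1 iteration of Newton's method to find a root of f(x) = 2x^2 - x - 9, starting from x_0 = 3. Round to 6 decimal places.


Newton's method: x_(n+1) = x_n - f(x_n)/f'(x_n)
f(x) = 2x^2 - x - 9
f'(x) = 4x - 1

Iteration 1:
  f(3.000000) = 6.000000
  f'(3.000000) = 11.000000
  x_1 = 3.000000 - (6.000000)/(11.000000) = 2.454545

x_1 = 2.454545


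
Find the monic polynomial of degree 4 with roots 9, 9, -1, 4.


A monic polynomial with roots 9, 9, -1, 4 is:
p(x) = (x - 9)(x - 9)(x + 1)(x - 4)
After multiplying by (x - 9): x - 9
After multiplying by (x - 9): x^2 - 18x + 81
After multiplying by (x + 1): x^3 - 17x^2 + 63x + 81
After multiplying by (x - 4): x^4 - 21x^3 + 131x^2 - 171x - 324

x^4 - 21x^3 + 131x^2 - 171x - 324


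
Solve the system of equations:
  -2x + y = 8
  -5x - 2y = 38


Using Cramer's rule:
Determinant D = (-2)(-2) - (-5)(1) = 4 + 5 = 9
Dx = (8)(-2) - (38)(1) = -16 - 38 = -54
Dy = (-2)(38) - (-5)(8) = -76 + 40 = -36
x = Dx/D = -54/9 = -6
y = Dy/D = -36/9 = -4

x = -6, y = -4


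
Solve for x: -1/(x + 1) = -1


Multiply both sides by (x + 1): -1 = -1(x + 1)
Distribute: -1 = -x - 1
-x = -1 + 1 = 0
x = 0

x = 0


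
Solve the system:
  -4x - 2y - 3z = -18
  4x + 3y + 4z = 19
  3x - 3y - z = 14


Using Cramer's rule. Expand each determinant along the first row.
D  = (-4)*[3*(-1) - 4*(-3)] - (-2)*[4*(-1) - 4*3] + (-3)*[4*(-3) - 3*3]
  = (-4)*(9) - (-2)*(-16) + (-3)*(-21) = -5
Dx = (-18)*[3*(-1) - 4*(-3)] - (-2)*[19*(-1) - 4*14] + (-3)*[19*(-3) - 3*14]
  = (-18)*(9) - (-2)*(-75) + (-3)*(-99) = -15
Dy = (-4)*[19*(-1) - 4*14] - (-18)*[4*(-1) - 4*3] + (-3)*[4*14 - 19*3]
  = (-4)*(-75) - (-18)*(-16) + (-3)*(-1) = 15
Dz = (-4)*[3*14 - 19*(-3)] - (-2)*[4*14 - 19*3] + (-18)*[4*(-3) - 3*3]
  = (-4)*(99) - (-2)*(-1) + (-18)*(-21) = -20
x = Dx/D = -15/-5 = 3, y = Dy/D = 15/-5 = -3, z = Dz/D = -20/-5 = 4
Check eq1: (-4)(3) + (-2)(-3) + (-3)(4) = -18 = -18 ✓
Check eq2: (4)(3) + (3)(-3) + (4)(4) = 19 = 19 ✓
Check eq3: (3)(3) + (-3)(-3) + (-1)(4) = 14 = 14 ✓

x = 3, y = -3, z = 4


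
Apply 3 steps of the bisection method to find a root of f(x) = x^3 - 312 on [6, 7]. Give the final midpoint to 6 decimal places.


f(x) = x^3 - 312
f(6) = -96 < 0
f(7) = 31 > 0

Step 1: midpoint = (6.000000 + 7.000000)/2 = 6.500000
  f(6.500000) = -37.375000
  f(mid) < 0, so root is in [6.500000, 7.000000]

Step 2: midpoint = (6.500000 + 7.000000)/2 = 6.750000
  f(6.750000) = -4.453125
  f(mid) < 0, so root is in [6.750000, 7.000000]

Step 3: midpoint = (6.750000 + 7.000000)/2 = 6.875000
  f(6.875000) = 12.951172
  f(mid) > 0, so root is in [6.750000, 6.875000]

midpoint = 6.875000


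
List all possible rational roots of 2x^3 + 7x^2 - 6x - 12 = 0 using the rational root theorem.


Rational root theorem: possible roots are ±p/q where:
  p divides the constant term (-12): p ∈ {1, 2, 3, 4, 6, 12}
  q divides the leading coefficient (2): q ∈ {1, 2}

All possible rational roots: -12, -6, -4, -3, -2, -3/2, -1, -1/2, 1/2, 1, 3/2, 2, 3, 4, 6, 12

-12, -6, -4, -3, -2, -3/2, -1, -1/2, 1/2, 1, 3/2, 2, 3, 4, 6, 12


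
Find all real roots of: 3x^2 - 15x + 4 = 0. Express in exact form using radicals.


Using the quadratic formula: x = (-b ± sqrt(b^2 - 4ac)) / (2a)
Here a = 3, b = -15, c = 4
Discriminant = b^2 - 4ac = (-15)^2 - 4(3)(4) = 225 - 48 = 177
Since discriminant = 177 > 0, there are two real roots.
x = (15 ± sqrt(177)) / 6
Numerically: x ≈ 4.7174 or x ≈ 0.2826

x = (15 + sqrt(177)) / 6 or x = (15 - sqrt(177)) / 6


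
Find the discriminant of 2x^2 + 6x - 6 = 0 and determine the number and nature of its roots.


For ax^2 + bx + c = 0, discriminant D = b^2 - 4ac
Here a = 2, b = 6, c = -6
D = (6)^2 - 4(2)(-6) = 36 + 48 = 84

D = 84 > 0 but not a perfect square
The equation has 2 distinct real irrational roots.

Discriminant = 84, 2 distinct real irrational roots


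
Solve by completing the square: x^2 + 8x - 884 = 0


Start: x^2 + 8x - 884 = 0
Move constant: x^2 + 8x = 884
Half of 8 is 4, squared is 16
Add 16 to both sides: x^2 + 8x + 16 = 900
(x + 4)^2 = 900
x + 4 = ±30
x = -4 + 30 = 26 or x = -4 - 30 = -34

x = -34, x = 26


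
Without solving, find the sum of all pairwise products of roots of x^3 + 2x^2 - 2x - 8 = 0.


By Vieta's formulas for x^3 + bx^2 + cx + d = 0:
  r1 + r2 + r3 = -b/a = -2
  r1*r2 + r1*r3 + r2*r3 = c/a = -2
  r1*r2*r3 = -d/a = 8


Sum of pairwise products = -2


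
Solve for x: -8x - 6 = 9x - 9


Starting with: -8x - 6 = 9x - 9
Move all x terms to left: (-8 - 9)x = -9 + 6
Simplify: -17x = -3
Divide both sides by -17: x = 3/17

x = 3/17


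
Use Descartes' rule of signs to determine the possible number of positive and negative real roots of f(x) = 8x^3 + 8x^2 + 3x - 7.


Descartes' rule of signs:

For positive roots, count sign changes in f(x) = 8x^3 + 8x^2 + 3x - 7:
Signs of coefficients: +, +, +, -
Number of sign changes: 1
Possible positive real roots: 1

For negative roots, examine f(-x) = -8x^3 + 8x^2 - 3x - 7:
Signs of coefficients: -, +, -, -
Number of sign changes: 2
Possible negative real roots: 2, 0

Positive roots: 1; Negative roots: 2 or 0


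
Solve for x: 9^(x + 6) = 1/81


Express both sides with the same base.
1/81 = 9^(-2)
Since the bases match, equate exponents: x + 6 = -2
So x = -2 - (6) = -8

x = -8


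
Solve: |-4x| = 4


An absolute value equation |expr| = 4 gives two cases:
Case 1: -4x = 4
  -4x = 4, so x = -1
Case 2: -4x = -4
  -4x = -4, so x = 1

x = -1, x = 1


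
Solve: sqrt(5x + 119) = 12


Square both sides: 5x + 119 = 12^2 = 144
5x = 144 - 119 = 25
x = 5
Check: sqrt(5*5 + 119) = sqrt(144) = 12 ✓

x = 5


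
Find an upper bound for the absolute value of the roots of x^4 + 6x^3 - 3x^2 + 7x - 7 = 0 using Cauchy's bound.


Cauchy's bound: all roots r satisfy |r| <= 1 + max(|a_i/a_n|) for i = 0,...,n-1
where a_n is the leading coefficient.

Coefficients: [1, 6, -3, 7, -7]
Leading coefficient a_n = 1
Ratios |a_i/a_n|: 6, 3, 7, 7
Maximum ratio: 7
Cauchy's bound: |r| <= 1 + 7 = 8

Upper bound = 8


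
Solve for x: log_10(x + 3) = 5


Convert to exponential form: x + 3 = 10^5 = 100000
x = 100000 - 3 = 99997
Check: log_10(99997 + 3) = log_10(100000) = log_10(100000) = 5 ✓

x = 99997


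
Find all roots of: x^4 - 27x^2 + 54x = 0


The constant term is 0, so x = 0 is a root. Factor out x:
  x^3 - 27x + 54 = 0
Let p(x) = x^3 - 27x + 54. By the rational root theorem (leading coefficient 1), any rational root is an integer divisor of 54: try ±1, ±2, ... in turn.
Test x = 1: value = 28 ≠ 0.
Test x = -1: value = 80 ≠ 0.
Test x = 2: value = 8 ≠ 0.
Test x = -2: value = 100 ≠ 0.
Test x = 3: value = 0 ✓, so (x - 3) is a factor.
Synthetic division by (x - 3): bring down 1; 1(3) + 0 = 3; 3(3) - 27 = -18; (-18)(3) + 54 = 0 → quotient x^2 + 3x - 18, remainder 0.
Solve the quadratic x^2 + 3x - 18 = 0: discriminant = 3^2 - 4(1)(-18) = 9 + 72 = 81.
sqrt(81) = 9, so x = (-3 ± 9)/2: x = 3 or x = -6.
Collecting all roots found:

x = -6, x = 0, x = 3 (multiplicity 2)


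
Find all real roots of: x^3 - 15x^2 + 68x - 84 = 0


Let p(x) = x^3 - 15x^2 + 68x - 84. By the rational root theorem (leading coefficient 1), any rational root is an integer divisor of 84: try ±1, ±2, ... in turn.
Test x = 1: value = -30 ≠ 0.
Test x = -1: value = -168 ≠ 0.
Test x = 2: value = 0 ✓, so (x - 2) is a factor.
Synthetic division by (x - 2): bring down 1; 1(2) - 15 = -13; (-13)(2) + 68 = 42; 42(2) - 84 = 0 → quotient x^2 - 13x + 42, remainder 0.
Solve the quadratic x^2 - 13x + 42 = 0: discriminant = (-13)^2 - 4(1)(42) = 169 - 168 = 1.
sqrt(1) = 1, so x = (13 ± 1)/2: x = 7 or x = 6.

x = 2, x = 6, x = 7


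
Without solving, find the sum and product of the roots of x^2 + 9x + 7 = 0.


By Vieta's formulas for ax^2 + bx + c = 0:
  Sum of roots = -b/a
  Product of roots = c/a

Here a = 1, b = 9, c = 7
Sum = -(9)/1 = -9
Product = 7/1 = 7

Sum = -9, Product = 7


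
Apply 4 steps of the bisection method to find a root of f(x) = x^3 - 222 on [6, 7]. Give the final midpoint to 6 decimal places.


f(x) = x^3 - 222
f(6) = -6 < 0
f(7) = 121 > 0

Step 1: midpoint = (6.000000 + 7.000000)/2 = 6.500000
  f(6.500000) = 52.625000
  f(mid) > 0, so root is in [6.000000, 6.500000]

Step 2: midpoint = (6.000000 + 6.500000)/2 = 6.250000
  f(6.250000) = 22.140625
  f(mid) > 0, so root is in [6.000000, 6.250000]

Step 3: midpoint = (6.000000 + 6.250000)/2 = 6.125000
  f(6.125000) = 7.783203
  f(mid) > 0, so root is in [6.000000, 6.125000]

Step 4: midpoint = (6.000000 + 6.125000)/2 = 6.062500
  f(6.062500) = 0.820557
  f(mid) > 0, so root is in [6.000000, 6.062500]

midpoint = 6.062500


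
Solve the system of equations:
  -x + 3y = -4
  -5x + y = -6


Using Cramer's rule:
Determinant D = (-1)(1) - (-5)(3) = -1 + 15 = 14
Dx = (-4)(1) - (-6)(3) = -4 + 18 = 14
Dy = (-1)(-6) - (-5)(-4) = 6 - 20 = -14
x = Dx/D = 14/14 = 1
y = Dy/D = -14/14 = -1

x = 1, y = -1


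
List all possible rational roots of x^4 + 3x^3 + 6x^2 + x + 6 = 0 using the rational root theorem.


Rational root theorem: possible roots are ±p/q where:
  p divides the constant term (6): p ∈ {1, 2, 3, 6}
  q divides the leading coefficient (1): q ∈ {1}

All possible rational roots: -6, -3, -2, -1, 1, 2, 3, 6

-6, -3, -2, -1, 1, 2, 3, 6


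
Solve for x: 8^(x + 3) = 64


Express both sides with the same base.
64 = 8^2
Since the bases match, equate exponents: x + 3 = 2
So x = 2 - (3) = -1

x = -1


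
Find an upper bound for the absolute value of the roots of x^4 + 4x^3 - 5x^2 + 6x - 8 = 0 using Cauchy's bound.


Cauchy's bound: all roots r satisfy |r| <= 1 + max(|a_i/a_n|) for i = 0,...,n-1
where a_n is the leading coefficient.

Coefficients: [1, 4, -5, 6, -8]
Leading coefficient a_n = 1
Ratios |a_i/a_n|: 4, 5, 6, 8
Maximum ratio: 8
Cauchy's bound: |r| <= 1 + 8 = 9

Upper bound = 9
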